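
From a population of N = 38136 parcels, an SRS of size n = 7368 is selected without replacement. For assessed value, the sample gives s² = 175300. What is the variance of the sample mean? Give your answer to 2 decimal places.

Under SRS without replacement, Var(ȳ) = (1 − f)·s²/n with f = n/N = 7368/38136 = 0.19320327.
Var(ȳ) = (1 − 0.19320327)·175300/7368 = 0.80679673·23.792074 = 19.195367.

19.20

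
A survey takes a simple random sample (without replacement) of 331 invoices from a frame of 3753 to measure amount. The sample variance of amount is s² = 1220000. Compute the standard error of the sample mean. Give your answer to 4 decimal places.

Under SRS without replacement, Var(ȳ) = (1 − f)·s²/n with f = n/N = 331/3753 = 0.08819611.
Var(ȳ) = (1 − 0.08819611)·1220000/331 = 0.91180389·3685.8006 = 3360.7273.
SE(ȳ) = √(3360.7273) = 57.9718.

57.9718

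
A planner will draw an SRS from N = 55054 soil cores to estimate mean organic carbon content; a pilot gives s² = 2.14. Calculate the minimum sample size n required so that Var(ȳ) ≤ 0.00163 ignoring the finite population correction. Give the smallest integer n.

Without fpc, n₀ = s²/D = 2.14/0.00163 = 1312.8834.
Rounding up, n = 1313.

1313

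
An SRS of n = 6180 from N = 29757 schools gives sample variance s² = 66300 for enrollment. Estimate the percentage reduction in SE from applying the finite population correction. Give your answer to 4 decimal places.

f = n/N = 6180/29757 = 0.20768223.
SE_no-fpc = √(s²/n) = 3.2753863; SE_fpc = √((1−f)s²/n) = 2.9154945.
Ratio = √(1−f) = 0.89012234. Reduction = 100·(1 − 0.89012234) = 10.9878%.

10.9878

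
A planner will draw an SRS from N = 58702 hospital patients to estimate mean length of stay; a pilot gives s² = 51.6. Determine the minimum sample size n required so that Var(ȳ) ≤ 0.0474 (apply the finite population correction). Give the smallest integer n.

Without fpc, n₀ = s²/D = 51.6/0.0474 = 1088.6076.
With fpc, (1 − n/N)·s²/n ≤ D requires n ≥ n₀/(1 + n₀/N) = 1088.6076/(1 + 1088.6076/58702) = 1068.7873.
Rounding up, n = 1069.

1069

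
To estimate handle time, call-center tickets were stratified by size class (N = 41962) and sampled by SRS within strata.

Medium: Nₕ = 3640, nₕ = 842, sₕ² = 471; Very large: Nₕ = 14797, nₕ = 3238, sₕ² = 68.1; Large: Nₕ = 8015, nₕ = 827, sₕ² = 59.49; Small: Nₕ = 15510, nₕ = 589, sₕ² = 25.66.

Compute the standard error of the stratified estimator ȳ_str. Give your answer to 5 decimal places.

0.11558

Var(ȳ_str) = Σₕ Wₕ²(1 − fₕ)sₕ²/nₕ with Wₕ = Nₕ/N, N = 41962.
Medium: Wₕ = 0.08674515; term = 0.08674515²·(1 − 0.23131868)·471/842 = 0.0032355309.
Very large: Wₕ = 0.35262857; term = 0.35262857²·(1 − 0.21882814)·68.1/3238 = 0.0020429223.
Large: Wₕ = 0.19100615; term = 0.19100615²·(1 − 0.10318153)·59.49/827 = 0.0023536273.
Small: Wₕ = 0.36962013; term = 0.36962013²·(1 − 0.03797550)·25.66/589 = 0.0057258337.
Sum = 0.013357914.
SE = √(0.013357914) = 0.11558.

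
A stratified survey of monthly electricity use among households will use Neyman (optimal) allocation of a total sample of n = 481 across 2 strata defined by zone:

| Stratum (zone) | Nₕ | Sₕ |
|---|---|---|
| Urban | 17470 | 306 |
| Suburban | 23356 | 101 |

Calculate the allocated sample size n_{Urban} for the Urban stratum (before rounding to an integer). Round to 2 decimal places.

333.73

Neyman allocation: nₕ = n·NₕSₕ / Σⱼ NⱼSⱼ.
Σ NⱼSⱼ = 17470·306 + 23356·101 = 7.704776 × 10^6.
n_{Urban} = 481·17470·306 / (7.704776 × 10^6) = 333.73.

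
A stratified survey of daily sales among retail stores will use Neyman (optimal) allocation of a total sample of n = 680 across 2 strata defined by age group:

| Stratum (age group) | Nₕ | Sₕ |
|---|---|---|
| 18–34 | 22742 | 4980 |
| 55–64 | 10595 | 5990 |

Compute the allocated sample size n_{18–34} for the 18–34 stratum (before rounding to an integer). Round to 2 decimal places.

435.80

Neyman allocation: nₕ = n·NₕSₕ / Σⱼ NⱼSⱼ.
Σ NⱼSⱼ = 22742·4980 + 10595·5990 = 1.7671921 × 10^8.
n_{18–34} = 680·22742·4980 / (1.7671921 × 10^8) = 435.80.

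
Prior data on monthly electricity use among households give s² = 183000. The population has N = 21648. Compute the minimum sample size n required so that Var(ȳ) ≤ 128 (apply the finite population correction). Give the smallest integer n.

Without fpc, n₀ = s²/D = 183000/128 = 1429.6875.
With fpc, (1 − n/N)·s²/n ≤ D requires n ≥ n₀/(1 + n₀/N) = 1429.6875/(1 + 1429.6875/21648) = 1341.1168.
Rounding up, n = 1342.

1342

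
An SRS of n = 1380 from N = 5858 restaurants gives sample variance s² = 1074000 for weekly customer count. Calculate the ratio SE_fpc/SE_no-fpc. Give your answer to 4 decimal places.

0.8743

f = n/N = 1380/5858 = 0.23557528.
SE_no-fpc = √(s²/n) = 27.897327; SE_fpc = √((1−f)s²/n) = 24.39102.
Ratio = √(1−f) = 0.87431386.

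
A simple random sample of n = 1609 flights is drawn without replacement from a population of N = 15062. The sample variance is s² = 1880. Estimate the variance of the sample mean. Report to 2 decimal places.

1.04

Under SRS without replacement, Var(ȳ) = (1 − f)·s²/n with f = n/N = 1609/15062 = 0.10682512.
Var(ȳ) = (1 − 0.10682512)·1880/1609 = 0.89317488·1.1684276 = 1.0436102.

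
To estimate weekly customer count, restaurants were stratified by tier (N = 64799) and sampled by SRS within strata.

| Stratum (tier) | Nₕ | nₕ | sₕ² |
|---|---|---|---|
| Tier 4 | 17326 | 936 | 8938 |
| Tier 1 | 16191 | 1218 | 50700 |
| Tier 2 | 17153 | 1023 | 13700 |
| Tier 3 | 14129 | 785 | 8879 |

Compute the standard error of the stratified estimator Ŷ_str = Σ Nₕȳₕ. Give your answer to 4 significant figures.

136500

Var(Ŷ_str) = Σₕ Nₕ²(1 − fₕ)sₕ²/nₕ.
Tier 4: 17326²·(1 − 936/17326)·8938/936 = 2.7117008 × 10^9.
Tier 1: 16191²·(1 − 1218/16191)·50700/1218 = 1.0091208 × 10^10.
Tier 2: 17153²·(1 − 1023/17153)·13700/1023 = 3.705266 × 10^9.
Tier 3: 14129²·(1 − 785/14129)·8879/785 = 2.1325138 × 10^9.
Sum = 1.8640689 × 10^10.
SE = √(1.8640689 × 10^10) = 136500.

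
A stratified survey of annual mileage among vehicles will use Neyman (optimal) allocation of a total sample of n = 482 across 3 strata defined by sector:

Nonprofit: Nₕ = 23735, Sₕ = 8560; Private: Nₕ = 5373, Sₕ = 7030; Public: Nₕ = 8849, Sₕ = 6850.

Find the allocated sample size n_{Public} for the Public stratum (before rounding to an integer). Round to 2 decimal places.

Neyman allocation: nₕ = n·NₕSₕ / Σⱼ NⱼSⱼ.
Σ NⱼSⱼ = 23735·8560 + 5373·7030 + 8849·6850 = 3.0155944 × 10^8.
n_{Public} = 482·8849·6850 / (3.0155944 × 10^8) = 96.89.

96.89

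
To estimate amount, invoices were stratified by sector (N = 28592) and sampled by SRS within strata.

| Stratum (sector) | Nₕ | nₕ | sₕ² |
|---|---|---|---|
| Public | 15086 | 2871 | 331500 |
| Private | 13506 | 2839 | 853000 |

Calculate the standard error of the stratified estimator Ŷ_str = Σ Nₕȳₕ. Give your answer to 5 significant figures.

Var(Ŷ_str) = Σₕ Nₕ²(1 − fₕ)sₕ²/nₕ.
Public: 15086²·(1 − 2871/15086)·331500/2871 = 2.1277368 × 10^10.
Private: 13506²·(1 − 2839/13506)·853000/2839 = 4.3286521 × 10^10.
Sum = 6.4563889 × 10^10.
SE = √(6.4563889 × 10^10) = 254090.

254090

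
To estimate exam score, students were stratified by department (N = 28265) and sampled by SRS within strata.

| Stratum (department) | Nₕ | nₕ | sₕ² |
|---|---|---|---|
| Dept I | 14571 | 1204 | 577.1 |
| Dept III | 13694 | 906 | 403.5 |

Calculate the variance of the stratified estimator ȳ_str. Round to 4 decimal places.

Var(ȳ_str) = Σₕ Wₕ²(1 − fₕ)sₕ²/nₕ with Wₕ = Nₕ/N, N = 28265.
Dept I: Wₕ = 0.51551389; term = 0.51551389²·(1 − 0.08262988)·577.1/1204 = 0.1168557.
Dept III: Wₕ = 0.48448611; term = 0.48448611²·(1 − 0.06616036)·403.5/906 = 0.097622587.
Sum = 0.21447829.

0.2145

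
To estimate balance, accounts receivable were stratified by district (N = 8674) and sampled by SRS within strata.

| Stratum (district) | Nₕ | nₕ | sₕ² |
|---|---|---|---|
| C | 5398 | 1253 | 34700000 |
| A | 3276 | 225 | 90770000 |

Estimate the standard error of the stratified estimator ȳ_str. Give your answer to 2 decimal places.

248.65

Var(ȳ_str) = Σₕ Wₕ²(1 − fₕ)sₕ²/nₕ with Wₕ = Nₕ/N, N = 8674.
C: Wₕ = 0.62231958; term = 0.62231958²·(1 − 0.23212301)·34700000/1253 = 8235.633.
A: Wₕ = 0.37768042; term = 0.37768042²·(1 − 0.06868132)·90770000/225 = 53592.878.
Sum = 61828.511.
SE = √(61828.511) = 248.65.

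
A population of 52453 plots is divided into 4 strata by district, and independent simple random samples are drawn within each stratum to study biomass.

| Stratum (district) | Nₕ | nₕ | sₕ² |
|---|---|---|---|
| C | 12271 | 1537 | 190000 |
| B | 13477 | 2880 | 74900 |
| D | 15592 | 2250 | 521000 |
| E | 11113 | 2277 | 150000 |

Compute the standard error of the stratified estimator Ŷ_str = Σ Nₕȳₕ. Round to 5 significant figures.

Var(Ŷ_str) = Σₕ Nₕ²(1 − fₕ)sₕ²/nₕ.
C: 12271²·(1 − 1537/12271)·190000/1537 = 1.6282507 × 10^10.
B: 13477²·(1 − 2880/13477)·74900/2880 = 3.7142018 × 10^9.
D: 15592²·(1 − 2250/15592)·521000/2250 = 4.8170147 × 10^10.
E: 11113²·(1 − 2277/11113)·150000/2277 = 6.4686738 × 10^9.
Sum = 7.463553 × 10^10.
SE = √(7.463553 × 10^10) = 273200.

273200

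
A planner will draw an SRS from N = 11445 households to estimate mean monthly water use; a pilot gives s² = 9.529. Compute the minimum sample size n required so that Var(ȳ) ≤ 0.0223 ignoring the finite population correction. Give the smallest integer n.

Without fpc, n₀ = s²/D = 9.529/0.0223 = 427.3094.
Rounding up, n = 428.

428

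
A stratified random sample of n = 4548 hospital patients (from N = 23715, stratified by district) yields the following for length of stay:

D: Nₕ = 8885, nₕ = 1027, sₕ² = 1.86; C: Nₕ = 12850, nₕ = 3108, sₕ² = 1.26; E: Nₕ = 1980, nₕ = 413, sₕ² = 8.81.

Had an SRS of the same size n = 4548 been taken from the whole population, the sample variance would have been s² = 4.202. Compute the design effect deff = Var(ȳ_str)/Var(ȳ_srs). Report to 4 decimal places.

Var(ȳ_str) = Σ Wₕ²(1−fₕ)sₕ²/nₕ with Wₕ = Nₕ/23715:
  D: (8885/23715)²·(1−1027/8885)·1.86/1027 = 2.2483592 × 10^-4
  C: (12850/23715)²·(1−3108/12850)·1.26/3108 = 9.0239053 × 10^-5
  E: (1980/23715)²·(1−413/1980)·8.81/413 = 1.1768301 × 10^-4
  → Var(ȳ_str) = 4.3275798 × 10^-4.
Var(ȳ_srs) = (1 − 4548/23715)·4.202/4548 = 7.4673517 × 10^-4.
deff = (4.3275798 × 10^-4) / (7.4673517 × 10^-4) = 0.5795.

0.5795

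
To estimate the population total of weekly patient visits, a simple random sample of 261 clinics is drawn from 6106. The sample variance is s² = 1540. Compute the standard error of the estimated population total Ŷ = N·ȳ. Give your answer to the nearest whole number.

Var(Ŷ) = N²·Var(ȳ) = N²·(1 − n/N)·s²/n.
f = 261/6106 = 0.04274484; Var(ȳ) = 0.95725516·1540/261 = 5.6481722.
Var(Ŷ) = 6106² · 5.6481722 = 2.1058214 × 10^8.
SE(Ŷ) = √(2.1058214 × 10^8) = 14511.

14511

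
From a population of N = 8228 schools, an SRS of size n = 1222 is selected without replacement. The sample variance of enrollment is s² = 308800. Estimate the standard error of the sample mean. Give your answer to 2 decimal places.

14.67

Under SRS without replacement, Var(ȳ) = (1 − f)·s²/n with f = n/N = 1222/8228 = 0.14851726.
Var(ȳ) = (1 − 0.14851726)·308800/1222 = 0.85148274·252.70049 = 215.17011.
SE(ȳ) = √(215.17011) = 14.67.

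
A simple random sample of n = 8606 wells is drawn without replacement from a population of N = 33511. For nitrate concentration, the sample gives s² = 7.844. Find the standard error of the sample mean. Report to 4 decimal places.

Under SRS without replacement, Var(ȳ) = (1 − f)·s²/n with f = n/N = 8606/33511 = 0.25681120.
Var(ȳ) = (1 − 0.25681120)·7.844/8606 = 0.74318880·9.1145712 × 10^-4 = 6.7738473 × 10^-4.
SE(ȳ) = √(6.7738473 × 10^-4) = 0.0260.

0.0260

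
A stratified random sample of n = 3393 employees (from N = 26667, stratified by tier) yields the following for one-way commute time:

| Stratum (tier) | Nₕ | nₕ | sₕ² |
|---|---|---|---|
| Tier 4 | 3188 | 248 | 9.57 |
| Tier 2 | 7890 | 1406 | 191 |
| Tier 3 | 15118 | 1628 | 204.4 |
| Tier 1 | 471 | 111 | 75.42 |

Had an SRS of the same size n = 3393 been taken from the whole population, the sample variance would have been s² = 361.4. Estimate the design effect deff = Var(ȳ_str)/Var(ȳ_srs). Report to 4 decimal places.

Var(ȳ_str) = Σ Wₕ²(1−fₕ)sₕ²/nₕ with Wₕ = Nₕ/26667:
  Tier 4: (3188/26667)²·(1−248/3188)·9.57/248 = 5.0860143 × 10^-4
  Tier 2: (7890/26667)²·(1−1406/7890)·191/1406 = 0.0097728163
  Tier 3: (15118/26667)²·(1−1628/15118)·204.4/1628 = 0.036006794
  Tier 1: (471/26667)²·(1−111/471)·75.42/111 = 1.6200881 × 10^-4
  → Var(ȳ_str) = 0.046450221.
Var(ȳ_srs) = (1 − 3393/26667)·361.4/3393 = 0.092961079.
deff = 0.046450221 / 0.092961079 = 0.4997.

0.4997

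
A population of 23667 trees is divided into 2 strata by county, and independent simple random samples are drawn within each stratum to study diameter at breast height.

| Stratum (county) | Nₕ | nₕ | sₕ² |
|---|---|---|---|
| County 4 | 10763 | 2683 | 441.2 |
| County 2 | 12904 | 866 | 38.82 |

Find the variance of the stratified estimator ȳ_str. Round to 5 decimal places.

0.03796

Var(ȳ_str) = Σₕ Wₕ²(1 − fₕ)sₕ²/nₕ with Wₕ = Nₕ/N, N = 23667.
County 4: Wₕ = 0.45476824; term = 0.45476824²·(1 − 0.24927994)·441.2/2683 = 0.025531311.
County 2: Wₕ = 0.54523176; term = 0.54523176²·(1 − 0.06711097)·38.82/866 = 0.012431683.
Sum = 0.037962994.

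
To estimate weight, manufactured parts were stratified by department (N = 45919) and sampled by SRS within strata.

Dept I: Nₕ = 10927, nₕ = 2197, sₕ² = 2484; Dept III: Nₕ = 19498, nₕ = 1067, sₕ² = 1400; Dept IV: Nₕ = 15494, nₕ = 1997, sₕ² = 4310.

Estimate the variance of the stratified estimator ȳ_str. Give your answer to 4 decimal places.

0.4888

Var(ȳ_str) = Σₕ Wₕ²(1 − fₕ)sₕ²/nₕ with Wₕ = Nₕ/N, N = 45919.
Dept I: Wₕ = 0.23796250; term = 0.23796250²·(1 − 0.20106159)·2484/2197 = 0.051150735.
Dept III: Wₕ = 0.42461726; term = 0.42461726²·(1 − 0.05472356)·1400/1067 = 0.22362365.
Dept IV: Wₕ = 0.33742024; term = 0.33742024²·(1 − 0.12888860)·4310/1997 = 0.21404997.
Sum = 0.48882436.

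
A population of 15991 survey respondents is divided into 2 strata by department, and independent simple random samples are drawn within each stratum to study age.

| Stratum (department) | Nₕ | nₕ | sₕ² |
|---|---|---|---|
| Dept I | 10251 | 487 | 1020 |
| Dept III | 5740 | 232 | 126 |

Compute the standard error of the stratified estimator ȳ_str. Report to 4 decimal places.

Var(ȳ_str) = Σₕ Wₕ²(1 − fₕ)sₕ²/nₕ with Wₕ = Nₕ/N, N = 15991.
Dept I: Wₕ = 0.64104809; term = 0.64104809²·(1 − 0.04750756)·1020/487 = 0.81981143.
Dept III: Wₕ = 0.35895191; term = 0.35895191²·(1 − 0.04041812)·126/232 = 0.067148627.
Sum = 0.88696006.
SE = √(0.88696006) = 0.9418.

0.9418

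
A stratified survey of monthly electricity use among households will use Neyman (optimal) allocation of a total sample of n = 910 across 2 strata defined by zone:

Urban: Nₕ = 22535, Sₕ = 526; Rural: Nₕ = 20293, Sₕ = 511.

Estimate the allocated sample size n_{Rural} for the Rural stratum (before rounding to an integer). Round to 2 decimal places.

Neyman allocation: nₕ = n·NₕSₕ / Σⱼ NⱼSⱼ.
Σ NⱼSⱼ = 22535·526 + 20293·511 = 2.2223133 × 10^7.
n_{Rural} = 910·20293·511 / (2.2223133 × 10^7) = 424.62.

424.62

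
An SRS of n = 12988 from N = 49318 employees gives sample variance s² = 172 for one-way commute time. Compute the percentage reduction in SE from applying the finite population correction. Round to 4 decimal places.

f = n/N = 12988/49318 = 0.26335212.
SE_no-fpc = √(s²/n) = 0.11507821; SE_fpc = √((1−f)s²/n) = 0.098769545.
Ratio = √(1−f) = 0.85828193. Reduction = 100·(1 − 0.85828193) = 14.1718%.

14.1718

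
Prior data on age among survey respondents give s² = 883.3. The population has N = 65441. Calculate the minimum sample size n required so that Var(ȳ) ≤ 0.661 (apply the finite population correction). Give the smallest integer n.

1310

Without fpc, n₀ = s²/D = 883.3/0.661 = 1336.3086.
With fpc, (1 − n/N)·s²/n ≤ D requires n ≥ n₀/(1 + n₀/N) = 1336.3086/(1 + 1336.3086/65441) = 1309.5672.
Rounding up, n = 1310.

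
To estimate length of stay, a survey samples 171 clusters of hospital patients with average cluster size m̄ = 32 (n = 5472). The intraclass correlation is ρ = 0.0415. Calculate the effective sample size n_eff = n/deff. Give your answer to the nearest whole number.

2393

deff = 1 + (32 − 1)·0.0415 = 1 + 1.2865 = 2.2865.
n_eff = 5472 / 2.2865 = 2393.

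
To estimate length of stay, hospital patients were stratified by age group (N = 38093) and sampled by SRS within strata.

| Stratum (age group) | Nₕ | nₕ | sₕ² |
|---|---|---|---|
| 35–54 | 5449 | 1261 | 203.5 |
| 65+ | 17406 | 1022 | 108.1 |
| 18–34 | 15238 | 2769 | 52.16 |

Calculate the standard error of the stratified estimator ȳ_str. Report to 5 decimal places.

0.16060

Var(ȳ_str) = Σₕ Wₕ²(1 − fₕ)sₕ²/nₕ with Wₕ = Nₕ/N, N = 38093.
35–54: Wₕ = 0.14304465; term = 0.14304465²·(1 − 0.23141861)·203.5/1261 = 0.0025379465.
65+: Wₕ = 0.45693434; term = 0.45693434²·(1 − 0.05871539)·108.1/1022 = 0.020787553.
18–34: Wₕ = 0.40002100; term = 0.40002100²·(1 − 0.18171676)·52.16/2769 = 0.0024665156.
Sum = 0.025792015.
SE = √(0.025792015) = 0.16060.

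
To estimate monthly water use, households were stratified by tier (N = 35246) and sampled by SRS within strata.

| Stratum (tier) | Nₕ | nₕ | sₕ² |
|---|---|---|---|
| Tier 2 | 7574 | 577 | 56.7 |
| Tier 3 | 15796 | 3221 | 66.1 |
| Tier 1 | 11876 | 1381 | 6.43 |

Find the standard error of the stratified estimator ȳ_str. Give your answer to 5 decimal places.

0.08911

Var(ȳ_str) = Σₕ Wₕ²(1 − fₕ)sₕ²/nₕ with Wₕ = Nₕ/N, N = 35246.
Tier 2: Wₕ = 0.21488963; term = 0.21488963²·(1 − 0.07618167)·56.7/577 = 0.0041920335.
Tier 3: Wₕ = 0.44816433; term = 0.44816433²·(1 − 0.20391238)·66.1/3221 = 0.0032813018.
Tier 1: Wₕ = 0.33694604; term = 0.33694604²·(1 − 0.11628494)·6.43/1381 = 4.6714344 × 10^-4.
Sum = 0.0079404787.
SE = √(0.0079404787) = 0.08911.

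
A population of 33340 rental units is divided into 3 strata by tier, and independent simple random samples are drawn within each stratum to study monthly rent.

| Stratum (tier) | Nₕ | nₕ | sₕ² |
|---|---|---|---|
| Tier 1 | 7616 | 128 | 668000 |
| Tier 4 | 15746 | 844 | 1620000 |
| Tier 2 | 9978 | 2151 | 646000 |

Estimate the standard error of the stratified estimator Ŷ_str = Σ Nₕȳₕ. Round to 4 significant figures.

Var(Ŷ_str) = Σₕ Nₕ²(1 − fₕ)sₕ²/nₕ.
Tier 1: 7616²·(1 − 128/7616)·668000/128 = 2.9761805 × 10^11.
Tier 4: 15746²·(1 − 844/15746)·1620000/844 = 4.5038858 × 10^11.
Tier 2: 9978²·(1 − 2151/9978)·646000/2151 = 2.3454757 × 10^10.
Sum = 7.7146139 × 10^11.
SE = √(7.7146139 × 10^11) = 878300.

878300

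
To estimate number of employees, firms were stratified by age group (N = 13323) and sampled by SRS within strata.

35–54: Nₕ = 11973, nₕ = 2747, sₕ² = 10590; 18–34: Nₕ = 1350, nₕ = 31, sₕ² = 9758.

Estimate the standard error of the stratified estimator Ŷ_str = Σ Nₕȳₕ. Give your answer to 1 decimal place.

31406.2

Var(Ŷ_str) = Σₕ Nₕ²(1 − fₕ)sₕ²/nₕ.
35–54: 11973²·(1 − 2747/11973)·10590/2747 = 4.2584714 × 10^8.
18–34: 1350²·(1 − 31/1350)·9758/31 = 5.6050267 × 10^8.
Sum = 9.8634981 × 10^8.
SE = √(9.8634981 × 10^8) = 31406.2.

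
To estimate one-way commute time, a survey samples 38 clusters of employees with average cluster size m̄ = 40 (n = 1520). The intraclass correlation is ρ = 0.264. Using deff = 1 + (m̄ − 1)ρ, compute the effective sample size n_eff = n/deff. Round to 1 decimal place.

134.6

deff = 1 + (40 − 1)·0.264 = 1 + 10.296 = 11.296.
n_eff = 1520 / 11.296 = 134.6.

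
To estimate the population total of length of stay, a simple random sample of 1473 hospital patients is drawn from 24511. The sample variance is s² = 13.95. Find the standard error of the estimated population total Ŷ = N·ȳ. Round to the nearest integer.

Var(Ŷ) = N²·Var(ȳ) = N²·(1 − n/N)·s²/n.
f = 1473/24511 = 0.06009547; Var(ȳ) = 0.93990453·13.95/1473 = 0.0089013362.
Var(Ŷ) = 24511² · 0.0089013362 = 5.347826 × 10^6.
SE(Ŷ) = √(5.347826 × 10^6) = 2313.

2313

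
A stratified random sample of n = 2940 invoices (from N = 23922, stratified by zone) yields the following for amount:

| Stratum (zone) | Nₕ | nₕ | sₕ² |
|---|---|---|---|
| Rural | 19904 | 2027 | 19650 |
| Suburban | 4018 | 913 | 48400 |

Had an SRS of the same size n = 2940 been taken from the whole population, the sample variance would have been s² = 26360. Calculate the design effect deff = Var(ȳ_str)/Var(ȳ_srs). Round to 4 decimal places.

0.9134

Var(ȳ_str) = Σ Wₕ²(1−fₕ)sₕ²/nₕ with Wₕ = Nₕ/23922:
  Rural: (19904/23922)²·(1−2027/19904)·19650/2027 = 6.0276612
  Suburban: (4018/23922)²·(1−913/4018)·48400/913 = 1.1557161
  → Var(ȳ_str) = 7.1833773.
Var(ȳ_srs) = (1 − 2940/23922)·26360/2940 = 7.8640718.
deff = 7.1833773 / 7.8640718 = 0.9134.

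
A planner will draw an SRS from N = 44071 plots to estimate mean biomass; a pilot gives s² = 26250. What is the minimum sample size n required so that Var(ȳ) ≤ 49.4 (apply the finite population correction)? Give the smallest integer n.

526

Without fpc, n₀ = s²/D = 26250/49.4 = 531.3765.
With fpc, (1 − n/N)·s²/n ≤ D requires n ≥ n₀/(1 + n₀/N) = 531.3765/(1 + 531.3765/44071) = 525.0459.
Rounding up, n = 526.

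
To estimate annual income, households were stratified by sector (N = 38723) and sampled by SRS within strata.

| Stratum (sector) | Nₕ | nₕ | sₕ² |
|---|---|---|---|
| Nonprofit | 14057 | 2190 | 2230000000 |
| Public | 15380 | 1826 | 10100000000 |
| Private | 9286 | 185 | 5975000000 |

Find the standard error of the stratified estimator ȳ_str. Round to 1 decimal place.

Var(ȳ_str) = Σₕ Wₕ²(1 − fₕ)sₕ²/nₕ with Wₕ = Nₕ/N, N = 38723.
Nonprofit: Wₕ = 0.36301423; term = 0.36301423²·(1 − 0.15579427)·2230000000/2190 = 113280.81.
Public: Wₕ = 0.39717997; term = 0.39717997²·(1 − 0.11872562)·10100000000/1826 = 768964.74.
Private: Wₕ = 0.23980580; term = 0.23980580²·(1 − 0.01992246)·5975000000/185 = 1.8203126 × 10^6.
Sum = 2.7025582 × 10^6.
SE = √(2.7025582 × 10^6) = 1643.9.

1643.9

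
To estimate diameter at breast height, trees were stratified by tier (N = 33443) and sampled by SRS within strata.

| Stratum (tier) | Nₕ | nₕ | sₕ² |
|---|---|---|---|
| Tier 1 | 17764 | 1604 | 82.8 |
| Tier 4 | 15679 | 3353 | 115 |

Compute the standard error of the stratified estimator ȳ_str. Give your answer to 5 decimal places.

0.13848

Var(ȳ_str) = Σₕ Wₕ²(1 − fₕ)sₕ²/nₕ with Wₕ = Nₕ/N, N = 33443.
Tier 1: Wₕ = 0.53117244; term = 0.53117244²·(1 − 0.09029498)·82.8/1604 = 0.013249443.
Tier 4: Wₕ = 0.46882756; term = 0.46882756²·(1 − 0.21385292)·115/3353 = 0.0059264463.
Sum = 0.019175889.
SE = √(0.019175889) = 0.13848.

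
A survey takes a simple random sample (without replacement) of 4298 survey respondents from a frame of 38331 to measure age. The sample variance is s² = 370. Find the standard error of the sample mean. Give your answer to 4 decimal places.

Under SRS without replacement, Var(ȳ) = (1 − f)·s²/n with f = n/N = 4298/38331 = 0.11212856.
Var(ȳ) = (1 − 0.11212856)·370/4298 = 0.88787144·0.086086552 = 0.07643379.
SE(ȳ) = √(0.07643379) = 0.2765.

0.2765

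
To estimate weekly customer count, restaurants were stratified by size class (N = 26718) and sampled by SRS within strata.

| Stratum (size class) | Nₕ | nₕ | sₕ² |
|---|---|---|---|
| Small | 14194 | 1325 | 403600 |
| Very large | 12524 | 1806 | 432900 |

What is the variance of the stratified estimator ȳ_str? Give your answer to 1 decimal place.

Var(ȳ_str) = Σₕ Wₕ²(1 − fₕ)sₕ²/nₕ with Wₕ = Nₕ/N, N = 26718.
Small: Wₕ = 0.53125234; term = 0.53125234²·(1 − 0.09334930)·403600/1325 = 77.942977.
Very large: Wₕ = 0.46874766; term = 0.46874766²·(1 − 0.14420313)·432900/1806 = 45.073238.
Sum = 123.01622.

123.0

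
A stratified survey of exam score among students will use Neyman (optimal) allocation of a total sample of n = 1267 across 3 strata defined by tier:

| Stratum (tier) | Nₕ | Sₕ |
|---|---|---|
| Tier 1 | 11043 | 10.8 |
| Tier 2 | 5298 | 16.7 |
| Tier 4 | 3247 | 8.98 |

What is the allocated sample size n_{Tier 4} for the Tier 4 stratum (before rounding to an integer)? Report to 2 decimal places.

155.95

Neyman allocation: nₕ = n·NₕSₕ / Σⱼ NⱼSⱼ.
Σ NⱼSⱼ = 11043·10.8 + 5298·16.7 + 3247·8.98 = 236899.06.
n_{Tier 4} = 1267·3247·8.98 / 236899.06 = 155.95.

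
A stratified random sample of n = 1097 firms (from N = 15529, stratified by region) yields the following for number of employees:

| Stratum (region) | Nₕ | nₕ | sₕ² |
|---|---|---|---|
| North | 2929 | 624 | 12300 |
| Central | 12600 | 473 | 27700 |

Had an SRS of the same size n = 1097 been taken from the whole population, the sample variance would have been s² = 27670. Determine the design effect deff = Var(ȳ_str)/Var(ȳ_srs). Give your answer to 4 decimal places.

1.6065

Var(ȳ_str) = Σ Wₕ²(1−fₕ)sₕ²/nₕ with Wₕ = Nₕ/15529:
  North: (2929/15529)²·(1−624/2929)·12300/624 = 0.55185355
  Central: (12600/15529)²·(1−473/12600)·27700/473 = 37.106977
  → Var(ȳ_str) = 37.658831.
Var(ȳ_srs) = (1 − 1097/15529)·27670/1097 = 23.441509.
deff = 37.658831 / 23.441509 = 1.6065.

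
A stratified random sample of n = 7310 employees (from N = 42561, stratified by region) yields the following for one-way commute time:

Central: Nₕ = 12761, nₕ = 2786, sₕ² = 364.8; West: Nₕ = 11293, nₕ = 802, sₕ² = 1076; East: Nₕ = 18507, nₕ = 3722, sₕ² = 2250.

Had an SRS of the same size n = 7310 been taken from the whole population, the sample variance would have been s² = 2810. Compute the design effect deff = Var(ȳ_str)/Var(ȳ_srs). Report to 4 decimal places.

Var(ȳ_str) = Σ Wₕ²(1−fₕ)sₕ²/nₕ with Wₕ = Nₕ/42561:
  Central: (12761/42561)²·(1−2786/12761)·364.8/2786 = 0.0092012681
  West: (11293/42561)²·(1−802/11293)·1076/802 = 0.087748656
  East: (18507/42561)²·(1−3722/18507)·2250/3722 = 0.091314523
  → Var(ȳ_str) = 0.18826445.
Var(ȳ_srs) = (1 − 7310/42561)·2810/7310 = 0.31838204.
deff = 0.18826445 / 0.31838204 = 0.5913.

0.5913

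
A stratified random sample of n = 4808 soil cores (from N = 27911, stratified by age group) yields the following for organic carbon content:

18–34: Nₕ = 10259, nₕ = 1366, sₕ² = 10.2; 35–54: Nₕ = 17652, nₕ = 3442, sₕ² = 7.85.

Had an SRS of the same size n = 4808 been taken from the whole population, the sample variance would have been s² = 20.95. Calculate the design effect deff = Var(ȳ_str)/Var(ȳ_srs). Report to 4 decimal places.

Var(ȳ_str) = Σ Wₕ²(1−fₕ)sₕ²/nₕ with Wₕ = Nₕ/27911:
  18–34: (10259/27911)²·(1−1366/10259)·10.2/1366 = 8.7448427 × 10^-4
  35–54: (17652/27911)²·(1−3442/17652)·7.85/3442 = 7.3433799 × 10^-4
  → Var(ȳ_str) = 0.0016088223.
Var(ȳ_srs) = (1 − 4808/27911)·20.95/4808 = 0.003606721.
deff = 0.0016088223 / 0.003606721 = 0.4461.

0.4461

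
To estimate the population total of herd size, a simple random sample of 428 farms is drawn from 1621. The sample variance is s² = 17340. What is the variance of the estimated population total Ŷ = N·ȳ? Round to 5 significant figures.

Var(Ŷ) = N²·Var(ȳ) = N²·(1 − n/N)·s²/n.
f = 428/1621 = 0.26403455; Var(ȳ) = 0.73596545·17340/428 = 29.816918.
Var(Ŷ) = 1621² · 29.816918 = 7.8348156 × 10^7.

7.8348 × 10^7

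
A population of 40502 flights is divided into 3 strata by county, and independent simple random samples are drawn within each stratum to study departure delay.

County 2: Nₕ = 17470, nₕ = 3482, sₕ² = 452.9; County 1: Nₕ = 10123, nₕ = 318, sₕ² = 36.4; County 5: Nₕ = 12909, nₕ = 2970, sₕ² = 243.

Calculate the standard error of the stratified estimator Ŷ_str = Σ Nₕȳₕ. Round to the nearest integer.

7324

Var(Ŷ_str) = Σₕ Nₕ²(1 − fₕ)sₕ²/nₕ.
County 2: 17470²·(1 − 3482/17470)·452.9/3482 = 3.178499 × 10^7.
County 1: 10123²·(1 − 318/10123)·36.4/318 = 1.136138 × 10^7.
County 5: 12909²·(1 − 2970/12909)·243/2970 = 1.0497481 × 10^7.
Sum = 5.3643851 × 10^7.
SE = √(5.3643851 × 10^7) = 7324.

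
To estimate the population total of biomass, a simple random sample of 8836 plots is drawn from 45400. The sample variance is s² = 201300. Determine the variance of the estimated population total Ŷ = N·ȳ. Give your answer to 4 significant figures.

3.782 × 10^10

Var(Ŷ) = N²·Var(ȳ) = N²·(1 − n/N)·s²/n.
f = 8836/45400 = 0.19462555; Var(ȳ) = 0.80537445·201300/8836 = 18.347881.
Var(Ŷ) = 45400² · 18.347881 = 3.7817918 × 10^10.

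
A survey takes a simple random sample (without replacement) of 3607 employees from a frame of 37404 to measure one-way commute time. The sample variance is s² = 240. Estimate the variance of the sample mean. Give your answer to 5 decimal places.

Under SRS without replacement, Var(ȳ) = (1 − f)·s²/n with f = n/N = 3607/37404 = 0.09643354.
Var(ȳ) = (1 − 0.09643354)·240/3607 = 0.90356646·0.066537289 = 0.060120863.

0.06012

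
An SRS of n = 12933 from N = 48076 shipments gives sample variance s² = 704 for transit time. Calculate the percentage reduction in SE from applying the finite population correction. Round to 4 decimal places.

14.5021

f = n/N = 12933/48076 = 0.26901157.
SE_no-fpc = √(s²/n) = 0.23331179; SE_fpc = √((1−f)s²/n) = 0.19947659.
Ratio = √(1−f) = 0.85497862. Reduction = 100·(1 − 0.85497862) = 14.5021%.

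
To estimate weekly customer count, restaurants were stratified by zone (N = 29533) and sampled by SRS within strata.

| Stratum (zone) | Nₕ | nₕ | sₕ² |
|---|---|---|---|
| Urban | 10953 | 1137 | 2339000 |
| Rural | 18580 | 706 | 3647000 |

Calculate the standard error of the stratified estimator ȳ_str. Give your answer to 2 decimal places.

47.12

Var(ȳ_str) = Σₕ Wₕ²(1 − fₕ)sₕ²/nₕ with Wₕ = Nₕ/N, N = 29533.
Urban: Wₕ = 0.37087326; term = 0.37087326²·(1 − 0.10380718)·2339000/1137 = 253.58424.
Rural: Wₕ = 0.62912674; term = 0.62912674²·(1 − 0.03799785)·3647000/706 = 1966.905.
Sum = 2220.4892.
SE = √(2220.4892) = 47.12.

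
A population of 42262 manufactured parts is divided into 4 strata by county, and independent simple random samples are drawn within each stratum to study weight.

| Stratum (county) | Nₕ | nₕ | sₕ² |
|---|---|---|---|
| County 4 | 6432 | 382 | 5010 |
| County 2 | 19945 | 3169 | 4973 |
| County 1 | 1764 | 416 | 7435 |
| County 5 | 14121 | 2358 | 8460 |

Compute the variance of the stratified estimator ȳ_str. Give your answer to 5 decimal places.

0.93718

Var(ȳ_str) = Σₕ Wₕ²(1 − fₕ)sₕ²/nₕ with Wₕ = Nₕ/N, N = 42262.
County 4: Wₕ = 0.15219346; term = 0.15219346²·(1 − 0.05939055)·5010/382 = 0.28574305.
County 2: Wₕ = 0.47193696; term = 0.47193696²·(1 − 0.15888694)·4973/3169 = 0.29398054.
County 1: Wₕ = 0.04173962; term = 0.04173962²·(1 − 0.23582766)·7435/416 = 0.023794469.
County 5: Wₕ = 0.33412995; term = 0.33412995²·(1 − 0.16698534)·8460/2358 = 0.33366451.
Sum = 0.93718257.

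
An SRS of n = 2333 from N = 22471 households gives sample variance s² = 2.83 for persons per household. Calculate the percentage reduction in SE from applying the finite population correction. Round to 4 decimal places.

f = n/N = 2333/22471 = 0.10382270.
SE_no-fpc = √(s²/n) = 0.034828586; SE_fpc = √((1−f)s²/n) = 0.032971053.
Ratio = √(1−f) = 0.94666641. Reduction = 100·(1 − 0.94666641) = 5.3334%.

5.3334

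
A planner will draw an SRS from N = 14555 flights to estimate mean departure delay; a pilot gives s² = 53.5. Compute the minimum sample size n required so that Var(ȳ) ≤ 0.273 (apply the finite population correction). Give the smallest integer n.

194

Without fpc, n₀ = s²/D = 53.5/0.273 = 195.9707.
With fpc, (1 − n/N)·s²/n ≤ D requires n ≥ n₀/(1 + n₀/N) = 195.9707/(1 + 195.9707/14555) = 193.3672.
Rounding up, n = 194.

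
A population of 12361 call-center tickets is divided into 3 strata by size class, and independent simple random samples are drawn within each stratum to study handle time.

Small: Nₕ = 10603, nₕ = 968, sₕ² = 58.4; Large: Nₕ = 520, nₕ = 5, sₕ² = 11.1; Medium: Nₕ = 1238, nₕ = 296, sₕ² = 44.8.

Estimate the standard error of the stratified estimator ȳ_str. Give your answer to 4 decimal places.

Var(ȳ_str) = Σₕ Wₕ²(1 − fₕ)sₕ²/nₕ with Wₕ = Nₕ/N, N = 12361.
Small: Wₕ = 0.85777850; term = 0.85777850²·(1 − 0.09129492)·58.4/968 = 0.040337665.
Large: Wₕ = 0.04206779; term = 0.04206779²·(1 − 0.00961538)·11.1/5 = 0.0038909561.
Medium: Wₕ = 0.10015371; term = 0.10015371²·(1 − 0.23909532)·44.8/296 = 0.0011551826.
Sum = 0.045383804.
SE = √(0.045383804) = 0.2130.

0.2130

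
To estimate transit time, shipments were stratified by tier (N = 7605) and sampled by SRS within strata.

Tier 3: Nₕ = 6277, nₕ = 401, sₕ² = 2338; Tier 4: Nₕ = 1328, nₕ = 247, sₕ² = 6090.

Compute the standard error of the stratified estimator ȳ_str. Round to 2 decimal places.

2.08

Var(ȳ_str) = Σₕ Wₕ²(1 − fₕ)sₕ²/nₕ with Wₕ = Nₕ/N, N = 7605.
Tier 3: Wₕ = 0.82537804; term = 0.82537804²·(1 − 0.06388402)·2338/401 = 3.7182245.
Tier 4: Wₕ = 0.17462196; term = 0.17462196²·(1 − 0.18599398)·6090/247 = 0.6119919.
Sum = 4.3302164.
SE = √(4.3302164) = 2.08.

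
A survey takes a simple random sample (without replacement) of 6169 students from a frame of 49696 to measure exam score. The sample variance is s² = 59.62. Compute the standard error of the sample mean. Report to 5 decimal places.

Under SRS without replacement, Var(ȳ) = (1 − f)·s²/n with f = n/N = 6169/49696 = 0.12413474.
Var(ȳ) = (1 − 0.12413474)·59.62/6169 = 0.87586526·0.0096644513 = 0.0084647571.
SE(ȳ) = √(0.0084647571) = 0.09200.

0.09200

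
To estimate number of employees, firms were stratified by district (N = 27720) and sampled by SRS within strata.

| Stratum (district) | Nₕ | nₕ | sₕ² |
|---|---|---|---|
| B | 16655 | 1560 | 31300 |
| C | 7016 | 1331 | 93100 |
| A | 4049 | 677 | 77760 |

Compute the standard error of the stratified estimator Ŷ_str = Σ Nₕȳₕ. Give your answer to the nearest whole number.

96966

Var(Ŷ_str) = Σₕ Nₕ²(1 − fₕ)sₕ²/nₕ.
B: 16655²·(1 − 1560/16655)·31300/1560 = 5.0442603 × 10^9.
C: 7016²·(1 − 1331/7016)·93100/1331 = 2.7899195 × 10^9.
A: 4049²·(1 − 677/4049)·77760/677 = 1.5682053 × 10^9.
Sum = 9.4023851 × 10^9.
SE = √(9.4023851 × 10^9) = 96966.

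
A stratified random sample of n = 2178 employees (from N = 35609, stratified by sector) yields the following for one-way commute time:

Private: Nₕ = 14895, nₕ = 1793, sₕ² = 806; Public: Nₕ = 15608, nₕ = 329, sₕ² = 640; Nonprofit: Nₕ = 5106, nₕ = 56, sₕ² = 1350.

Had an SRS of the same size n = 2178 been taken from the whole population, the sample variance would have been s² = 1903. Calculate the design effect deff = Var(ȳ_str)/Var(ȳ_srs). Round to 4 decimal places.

Var(ȳ_str) = Σ Wₕ²(1−fₕ)sₕ²/nₕ with Wₕ = Nₕ/35609:
  Private: (14895/35609)²·(1−1793/14895)·806/1793 = 0.069185216
  Public: (15608/35609)²·(1−329/15608)·640/329 = 0.36585307
  Nonprofit: (5106/35609)²·(1−56/5106)·1350/56 = 0.4902283
  → Var(ȳ_str) = 0.92526659.
Var(ȳ_srs) = (1 − 2178/35609)·1903/2178 = 0.82029583.
deff = 0.92526659 / 0.82029583 = 1.1280.

1.1280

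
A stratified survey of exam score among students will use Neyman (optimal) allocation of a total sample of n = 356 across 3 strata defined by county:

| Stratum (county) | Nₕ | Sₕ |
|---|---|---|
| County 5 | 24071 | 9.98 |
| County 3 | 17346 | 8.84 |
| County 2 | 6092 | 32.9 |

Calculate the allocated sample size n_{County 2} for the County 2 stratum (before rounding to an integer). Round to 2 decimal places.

120.12

Neyman allocation: nₕ = n·NₕSₕ / Σⱼ NⱼSⱼ.
Σ NⱼSⱼ = 24071·9.98 + 17346·8.84 + 6092·32.9 = 593994.02.
n_{County 2} = 356·6092·32.9 / 593994.02 = 120.12.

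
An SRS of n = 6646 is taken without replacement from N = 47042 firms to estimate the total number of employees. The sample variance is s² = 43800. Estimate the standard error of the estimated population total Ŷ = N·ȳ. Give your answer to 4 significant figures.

Var(Ŷ) = N²·Var(ȳ) = N²·(1 − n/N)·s²/n.
f = 6646/47042 = 0.14127801; Var(ȳ) = 0.85872199·43800/6646 = 5.6593475.
Var(Ŷ) = 47042² · 5.6593475 = 1.2523852 × 10^10.
SE(Ŷ) = √(1.2523852 × 10^10) = 111900.

111900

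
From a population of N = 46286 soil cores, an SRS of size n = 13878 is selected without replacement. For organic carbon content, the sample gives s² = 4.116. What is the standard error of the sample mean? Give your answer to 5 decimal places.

0.01441

Under SRS without replacement, Var(ȳ) = (1 − f)·s²/n with f = n/N = 13878/46286 = 0.29983148.
Var(ȳ) = (1 − 0.29983148)·4.116/13878 = 0.70016852·2.9658452 × 10^-4 = 2.0765915 × 10^-4.
SE(ȳ) = √(2.0765915 × 10^-4) = 0.01441.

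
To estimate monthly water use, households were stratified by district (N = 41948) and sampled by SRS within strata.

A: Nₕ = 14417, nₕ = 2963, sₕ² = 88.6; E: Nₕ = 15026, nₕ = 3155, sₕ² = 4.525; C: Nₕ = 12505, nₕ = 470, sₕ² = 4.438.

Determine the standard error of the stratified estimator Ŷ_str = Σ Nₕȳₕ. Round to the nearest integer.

2572

Var(Ŷ_str) = Σₕ Nₕ²(1 − fₕ)sₕ²/nₕ.
A: 14417²·(1 − 2963/14417)·88.6/2963 = 4.9378074 × 10^6.
E: 15026²·(1 − 3155/15026)·4.525/3155 = 255829.08.
C: 12505²·(1 − 470/12505)·4.438/470 = 1.4210823 × 10^6.
Sum = 6.6147188 × 10^6.
SE = √(6.6147188 × 10^6) = 2572.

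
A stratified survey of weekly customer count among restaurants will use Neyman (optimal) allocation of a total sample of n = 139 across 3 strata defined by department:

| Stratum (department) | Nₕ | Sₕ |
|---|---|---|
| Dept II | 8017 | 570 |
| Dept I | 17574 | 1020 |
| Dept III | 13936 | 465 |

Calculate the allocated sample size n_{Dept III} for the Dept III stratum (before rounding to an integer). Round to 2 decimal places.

Neyman allocation: nₕ = n·NₕSₕ / Σⱼ NⱼSⱼ.
Σ NⱼSⱼ = 8017·570 + 17574·1020 + 13936·465 = 2.897541 × 10^7.
n_{Dept III} = 139·13936·465 / (2.897541 × 10^7) = 31.09.

31.09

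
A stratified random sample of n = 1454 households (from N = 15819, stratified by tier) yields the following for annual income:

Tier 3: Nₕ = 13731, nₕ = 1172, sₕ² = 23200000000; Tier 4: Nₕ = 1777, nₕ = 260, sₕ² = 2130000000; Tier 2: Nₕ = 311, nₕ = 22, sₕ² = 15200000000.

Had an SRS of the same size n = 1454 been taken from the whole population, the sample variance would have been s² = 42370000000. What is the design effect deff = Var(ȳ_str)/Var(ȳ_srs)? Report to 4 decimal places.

0.5282

Var(ȳ_str) = Σ Wₕ²(1−fₕ)sₕ²/nₕ with Wₕ = Nₕ/15819:
  Tier 3: (13731/15819)²·(1−1172/13731)·23200000000/1172 = 1.3641419 × 10^7
  Tier 4: (1777/15819)²·(1−260/1777)·2130000000/260 = 88251.32
  Tier 2: (311/15819)²·(1−22/311)·15200000000/22 = 248153.89
  → Var(ȳ_str) = 1.3977824 × 10^7.
Var(ȳ_srs) = (1 − 1454/15819)·42370000000/1454 = 2.6461878 × 10^7.
deff = (1.3977824 × 10^7) / (2.6461878 × 10^7) = 0.5282.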